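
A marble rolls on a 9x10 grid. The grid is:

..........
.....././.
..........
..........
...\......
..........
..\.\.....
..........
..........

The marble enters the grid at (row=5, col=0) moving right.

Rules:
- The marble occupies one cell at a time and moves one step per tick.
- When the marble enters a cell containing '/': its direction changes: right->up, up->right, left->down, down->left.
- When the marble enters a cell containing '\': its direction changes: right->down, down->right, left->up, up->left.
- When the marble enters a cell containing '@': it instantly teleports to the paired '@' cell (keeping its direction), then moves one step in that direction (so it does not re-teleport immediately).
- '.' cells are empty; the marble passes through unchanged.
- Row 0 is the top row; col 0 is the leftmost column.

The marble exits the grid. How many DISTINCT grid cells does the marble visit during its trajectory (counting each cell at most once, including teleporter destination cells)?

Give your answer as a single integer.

Answer: 10

Derivation:
Step 1: enter (5,0), '.' pass, move right to (5,1)
Step 2: enter (5,1), '.' pass, move right to (5,2)
Step 3: enter (5,2), '.' pass, move right to (5,3)
Step 4: enter (5,3), '.' pass, move right to (5,4)
Step 5: enter (5,4), '.' pass, move right to (5,5)
Step 6: enter (5,5), '.' pass, move right to (5,6)
Step 7: enter (5,6), '.' pass, move right to (5,7)
Step 8: enter (5,7), '.' pass, move right to (5,8)
Step 9: enter (5,8), '.' pass, move right to (5,9)
Step 10: enter (5,9), '.' pass, move right to (5,10)
Step 11: at (5,10) — EXIT via right edge, pos 5
Distinct cells visited: 10 (path length 10)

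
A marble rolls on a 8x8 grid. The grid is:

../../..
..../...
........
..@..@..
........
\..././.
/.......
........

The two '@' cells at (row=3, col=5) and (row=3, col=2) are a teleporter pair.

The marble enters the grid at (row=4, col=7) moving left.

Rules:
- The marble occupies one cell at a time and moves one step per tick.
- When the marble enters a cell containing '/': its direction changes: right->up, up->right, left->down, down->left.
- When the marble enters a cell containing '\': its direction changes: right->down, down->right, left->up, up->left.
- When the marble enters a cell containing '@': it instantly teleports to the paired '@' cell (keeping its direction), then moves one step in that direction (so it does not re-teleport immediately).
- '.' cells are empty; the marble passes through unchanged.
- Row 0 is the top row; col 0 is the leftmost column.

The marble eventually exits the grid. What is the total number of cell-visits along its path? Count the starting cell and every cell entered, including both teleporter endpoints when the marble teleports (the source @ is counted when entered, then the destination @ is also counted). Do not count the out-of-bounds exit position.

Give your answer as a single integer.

Answer: 8

Derivation:
Step 1: enter (4,7), '.' pass, move left to (4,6)
Step 2: enter (4,6), '.' pass, move left to (4,5)
Step 3: enter (4,5), '.' pass, move left to (4,4)
Step 4: enter (4,4), '.' pass, move left to (4,3)
Step 5: enter (4,3), '.' pass, move left to (4,2)
Step 6: enter (4,2), '.' pass, move left to (4,1)
Step 7: enter (4,1), '.' pass, move left to (4,0)
Step 8: enter (4,0), '.' pass, move left to (4,-1)
Step 9: at (4,-1) — EXIT via left edge, pos 4
Path length (cell visits): 8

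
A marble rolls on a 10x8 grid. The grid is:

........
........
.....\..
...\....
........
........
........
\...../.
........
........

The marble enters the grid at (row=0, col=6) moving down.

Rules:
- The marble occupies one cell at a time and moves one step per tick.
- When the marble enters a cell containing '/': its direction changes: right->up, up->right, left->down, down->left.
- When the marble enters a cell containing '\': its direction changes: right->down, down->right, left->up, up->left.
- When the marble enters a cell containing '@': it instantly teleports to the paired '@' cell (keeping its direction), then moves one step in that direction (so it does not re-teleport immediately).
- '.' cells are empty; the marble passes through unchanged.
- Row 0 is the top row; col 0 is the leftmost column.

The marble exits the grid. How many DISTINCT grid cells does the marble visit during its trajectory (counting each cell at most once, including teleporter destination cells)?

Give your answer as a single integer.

Answer: 21

Derivation:
Step 1: enter (0,6), '.' pass, move down to (1,6)
Step 2: enter (1,6), '.' pass, move down to (2,6)
Step 3: enter (2,6), '.' pass, move down to (3,6)
Step 4: enter (3,6), '.' pass, move down to (4,6)
Step 5: enter (4,6), '.' pass, move down to (5,6)
Step 6: enter (5,6), '.' pass, move down to (6,6)
Step 7: enter (6,6), '.' pass, move down to (7,6)
Step 8: enter (7,6), '/' deflects down->left, move left to (7,5)
Step 9: enter (7,5), '.' pass, move left to (7,4)
Step 10: enter (7,4), '.' pass, move left to (7,3)
Step 11: enter (7,3), '.' pass, move left to (7,2)
Step 12: enter (7,2), '.' pass, move left to (7,1)
Step 13: enter (7,1), '.' pass, move left to (7,0)
Step 14: enter (7,0), '\' deflects left->up, move up to (6,0)
Step 15: enter (6,0), '.' pass, move up to (5,0)
Step 16: enter (5,0), '.' pass, move up to (4,0)
Step 17: enter (4,0), '.' pass, move up to (3,0)
Step 18: enter (3,0), '.' pass, move up to (2,0)
Step 19: enter (2,0), '.' pass, move up to (1,0)
Step 20: enter (1,0), '.' pass, move up to (0,0)
Step 21: enter (0,0), '.' pass, move up to (-1,0)
Step 22: at (-1,0) — EXIT via top edge, pos 0
Distinct cells visited: 21 (path length 21)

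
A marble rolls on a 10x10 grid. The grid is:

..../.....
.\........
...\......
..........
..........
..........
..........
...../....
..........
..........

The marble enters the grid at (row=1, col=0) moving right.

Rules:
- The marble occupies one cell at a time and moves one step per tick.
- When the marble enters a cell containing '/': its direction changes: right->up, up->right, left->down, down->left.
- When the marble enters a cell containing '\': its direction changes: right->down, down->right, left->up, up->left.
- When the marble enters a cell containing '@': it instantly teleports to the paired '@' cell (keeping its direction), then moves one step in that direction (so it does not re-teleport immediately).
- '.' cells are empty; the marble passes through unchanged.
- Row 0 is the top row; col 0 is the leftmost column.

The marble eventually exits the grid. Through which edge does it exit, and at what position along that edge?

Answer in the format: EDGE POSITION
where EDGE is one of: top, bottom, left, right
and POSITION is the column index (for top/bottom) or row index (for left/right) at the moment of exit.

Answer: bottom 1

Derivation:
Step 1: enter (1,0), '.' pass, move right to (1,1)
Step 2: enter (1,1), '\' deflects right->down, move down to (2,1)
Step 3: enter (2,1), '.' pass, move down to (3,1)
Step 4: enter (3,1), '.' pass, move down to (4,1)
Step 5: enter (4,1), '.' pass, move down to (5,1)
Step 6: enter (5,1), '.' pass, move down to (6,1)
Step 7: enter (6,1), '.' pass, move down to (7,1)
Step 8: enter (7,1), '.' pass, move down to (8,1)
Step 9: enter (8,1), '.' pass, move down to (9,1)
Step 10: enter (9,1), '.' pass, move down to (10,1)
Step 11: at (10,1) — EXIT via bottom edge, pos 1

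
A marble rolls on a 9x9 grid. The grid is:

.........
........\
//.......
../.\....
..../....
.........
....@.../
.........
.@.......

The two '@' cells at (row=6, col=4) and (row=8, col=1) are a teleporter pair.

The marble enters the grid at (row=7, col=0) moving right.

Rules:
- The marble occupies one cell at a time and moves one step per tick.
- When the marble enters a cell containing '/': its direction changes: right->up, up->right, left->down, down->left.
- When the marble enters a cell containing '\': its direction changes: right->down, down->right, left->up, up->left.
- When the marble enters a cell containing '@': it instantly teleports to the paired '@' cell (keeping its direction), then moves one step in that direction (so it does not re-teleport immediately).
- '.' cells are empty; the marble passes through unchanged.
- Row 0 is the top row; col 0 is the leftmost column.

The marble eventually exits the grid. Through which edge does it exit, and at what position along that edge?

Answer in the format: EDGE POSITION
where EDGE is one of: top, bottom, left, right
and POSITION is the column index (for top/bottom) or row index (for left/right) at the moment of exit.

Answer: right 7

Derivation:
Step 1: enter (7,0), '.' pass, move right to (7,1)
Step 2: enter (7,1), '.' pass, move right to (7,2)
Step 3: enter (7,2), '.' pass, move right to (7,3)
Step 4: enter (7,3), '.' pass, move right to (7,4)
Step 5: enter (7,4), '.' pass, move right to (7,5)
Step 6: enter (7,5), '.' pass, move right to (7,6)
Step 7: enter (7,6), '.' pass, move right to (7,7)
Step 8: enter (7,7), '.' pass, move right to (7,8)
Step 9: enter (7,8), '.' pass, move right to (7,9)
Step 10: at (7,9) — EXIT via right edge, pos 7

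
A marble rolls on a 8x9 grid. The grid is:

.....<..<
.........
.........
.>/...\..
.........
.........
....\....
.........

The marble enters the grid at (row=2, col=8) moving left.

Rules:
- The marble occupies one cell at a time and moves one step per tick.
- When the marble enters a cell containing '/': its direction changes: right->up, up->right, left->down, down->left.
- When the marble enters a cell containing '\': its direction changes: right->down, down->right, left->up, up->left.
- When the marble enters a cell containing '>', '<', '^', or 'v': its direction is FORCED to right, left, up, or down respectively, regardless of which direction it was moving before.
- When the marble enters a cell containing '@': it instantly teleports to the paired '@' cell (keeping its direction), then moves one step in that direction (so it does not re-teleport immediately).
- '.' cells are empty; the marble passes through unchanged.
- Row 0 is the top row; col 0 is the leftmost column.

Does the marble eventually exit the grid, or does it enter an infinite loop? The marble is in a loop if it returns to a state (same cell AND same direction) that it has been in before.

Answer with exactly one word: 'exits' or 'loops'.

Step 1: enter (2,8), '.' pass, move left to (2,7)
Step 2: enter (2,7), '.' pass, move left to (2,6)
Step 3: enter (2,6), '.' pass, move left to (2,5)
Step 4: enter (2,5), '.' pass, move left to (2,4)
Step 5: enter (2,4), '.' pass, move left to (2,3)
Step 6: enter (2,3), '.' pass, move left to (2,2)
Step 7: enter (2,2), '.' pass, move left to (2,1)
Step 8: enter (2,1), '.' pass, move left to (2,0)
Step 9: enter (2,0), '.' pass, move left to (2,-1)
Step 10: at (2,-1) — EXIT via left edge, pos 2

Answer: exits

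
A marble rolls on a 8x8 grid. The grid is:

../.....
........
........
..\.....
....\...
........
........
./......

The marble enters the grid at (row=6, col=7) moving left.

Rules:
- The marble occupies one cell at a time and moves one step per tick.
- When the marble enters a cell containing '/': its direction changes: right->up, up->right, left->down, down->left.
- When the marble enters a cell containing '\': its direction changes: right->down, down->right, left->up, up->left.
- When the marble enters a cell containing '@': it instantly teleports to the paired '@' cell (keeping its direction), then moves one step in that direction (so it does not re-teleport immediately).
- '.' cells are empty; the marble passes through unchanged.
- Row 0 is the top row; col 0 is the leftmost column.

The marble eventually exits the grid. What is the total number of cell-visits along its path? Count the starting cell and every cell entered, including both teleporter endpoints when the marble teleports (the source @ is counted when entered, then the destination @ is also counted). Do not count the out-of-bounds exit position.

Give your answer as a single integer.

Answer: 8

Derivation:
Step 1: enter (6,7), '.' pass, move left to (6,6)
Step 2: enter (6,6), '.' pass, move left to (6,5)
Step 3: enter (6,5), '.' pass, move left to (6,4)
Step 4: enter (6,4), '.' pass, move left to (6,3)
Step 5: enter (6,3), '.' pass, move left to (6,2)
Step 6: enter (6,2), '.' pass, move left to (6,1)
Step 7: enter (6,1), '.' pass, move left to (6,0)
Step 8: enter (6,0), '.' pass, move left to (6,-1)
Step 9: at (6,-1) — EXIT via left edge, pos 6
Path length (cell visits): 8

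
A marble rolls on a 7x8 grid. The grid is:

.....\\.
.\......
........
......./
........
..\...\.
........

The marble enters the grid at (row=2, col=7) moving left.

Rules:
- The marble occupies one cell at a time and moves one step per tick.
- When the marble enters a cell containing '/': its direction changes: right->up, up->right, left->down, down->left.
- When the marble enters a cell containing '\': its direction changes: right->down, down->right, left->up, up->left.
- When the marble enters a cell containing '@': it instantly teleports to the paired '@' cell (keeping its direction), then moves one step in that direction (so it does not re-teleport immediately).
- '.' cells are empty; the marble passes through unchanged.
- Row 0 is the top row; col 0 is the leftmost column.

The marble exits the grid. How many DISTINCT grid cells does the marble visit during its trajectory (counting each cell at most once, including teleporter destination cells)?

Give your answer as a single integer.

Answer: 8

Derivation:
Step 1: enter (2,7), '.' pass, move left to (2,6)
Step 2: enter (2,6), '.' pass, move left to (2,5)
Step 3: enter (2,5), '.' pass, move left to (2,4)
Step 4: enter (2,4), '.' pass, move left to (2,3)
Step 5: enter (2,3), '.' pass, move left to (2,2)
Step 6: enter (2,2), '.' pass, move left to (2,1)
Step 7: enter (2,1), '.' pass, move left to (2,0)
Step 8: enter (2,0), '.' pass, move left to (2,-1)
Step 9: at (2,-1) — EXIT via left edge, pos 2
Distinct cells visited: 8 (path length 8)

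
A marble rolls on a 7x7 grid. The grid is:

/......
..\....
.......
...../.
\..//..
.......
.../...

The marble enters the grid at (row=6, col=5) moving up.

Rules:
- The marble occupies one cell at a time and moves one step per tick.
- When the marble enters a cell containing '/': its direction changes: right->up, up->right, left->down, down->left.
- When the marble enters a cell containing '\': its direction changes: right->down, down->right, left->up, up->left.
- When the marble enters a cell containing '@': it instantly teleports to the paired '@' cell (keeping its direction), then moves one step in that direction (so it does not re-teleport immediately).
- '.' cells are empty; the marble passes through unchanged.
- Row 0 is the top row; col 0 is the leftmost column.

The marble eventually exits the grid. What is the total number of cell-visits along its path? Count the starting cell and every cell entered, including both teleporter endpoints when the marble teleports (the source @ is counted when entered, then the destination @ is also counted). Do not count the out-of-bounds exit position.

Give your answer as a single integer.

Step 1: enter (6,5), '.' pass, move up to (5,5)
Step 2: enter (5,5), '.' pass, move up to (4,5)
Step 3: enter (4,5), '.' pass, move up to (3,5)
Step 4: enter (3,5), '/' deflects up->right, move right to (3,6)
Step 5: enter (3,6), '.' pass, move right to (3,7)
Step 6: at (3,7) — EXIT via right edge, pos 3
Path length (cell visits): 5

Answer: 5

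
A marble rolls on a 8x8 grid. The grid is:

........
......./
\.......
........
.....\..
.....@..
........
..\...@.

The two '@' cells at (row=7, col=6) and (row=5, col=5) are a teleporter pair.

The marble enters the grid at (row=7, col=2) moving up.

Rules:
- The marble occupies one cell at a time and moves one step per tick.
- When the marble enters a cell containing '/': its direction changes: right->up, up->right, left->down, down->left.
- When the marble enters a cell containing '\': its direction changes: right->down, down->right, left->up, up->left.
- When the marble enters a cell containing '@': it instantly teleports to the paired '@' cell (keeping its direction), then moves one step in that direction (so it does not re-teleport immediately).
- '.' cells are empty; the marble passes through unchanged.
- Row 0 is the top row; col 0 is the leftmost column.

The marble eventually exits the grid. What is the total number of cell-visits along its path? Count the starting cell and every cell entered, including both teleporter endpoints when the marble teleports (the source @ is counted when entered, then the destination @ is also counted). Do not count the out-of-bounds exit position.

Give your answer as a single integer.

Step 1: enter (7,2), '\' deflects up->left, move left to (7,1)
Step 2: enter (7,1), '.' pass, move left to (7,0)
Step 3: enter (7,0), '.' pass, move left to (7,-1)
Step 4: at (7,-1) — EXIT via left edge, pos 7
Path length (cell visits): 3

Answer: 3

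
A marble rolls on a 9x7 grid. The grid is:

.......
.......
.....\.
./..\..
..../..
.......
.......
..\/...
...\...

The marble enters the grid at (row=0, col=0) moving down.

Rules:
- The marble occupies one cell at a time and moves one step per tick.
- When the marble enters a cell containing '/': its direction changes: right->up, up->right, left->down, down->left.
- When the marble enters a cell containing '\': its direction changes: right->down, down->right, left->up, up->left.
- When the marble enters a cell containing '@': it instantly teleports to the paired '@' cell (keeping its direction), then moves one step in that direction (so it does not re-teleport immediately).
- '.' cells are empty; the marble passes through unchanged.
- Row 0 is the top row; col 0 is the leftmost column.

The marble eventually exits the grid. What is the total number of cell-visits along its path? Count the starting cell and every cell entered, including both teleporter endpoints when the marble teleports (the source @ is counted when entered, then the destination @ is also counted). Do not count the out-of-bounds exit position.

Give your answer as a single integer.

Step 1: enter (0,0), '.' pass, move down to (1,0)
Step 2: enter (1,0), '.' pass, move down to (2,0)
Step 3: enter (2,0), '.' pass, move down to (3,0)
Step 4: enter (3,0), '.' pass, move down to (4,0)
Step 5: enter (4,0), '.' pass, move down to (5,0)
Step 6: enter (5,0), '.' pass, move down to (6,0)
Step 7: enter (6,0), '.' pass, move down to (7,0)
Step 8: enter (7,0), '.' pass, move down to (8,0)
Step 9: enter (8,0), '.' pass, move down to (9,0)
Step 10: at (9,0) — EXIT via bottom edge, pos 0
Path length (cell visits): 9

Answer: 9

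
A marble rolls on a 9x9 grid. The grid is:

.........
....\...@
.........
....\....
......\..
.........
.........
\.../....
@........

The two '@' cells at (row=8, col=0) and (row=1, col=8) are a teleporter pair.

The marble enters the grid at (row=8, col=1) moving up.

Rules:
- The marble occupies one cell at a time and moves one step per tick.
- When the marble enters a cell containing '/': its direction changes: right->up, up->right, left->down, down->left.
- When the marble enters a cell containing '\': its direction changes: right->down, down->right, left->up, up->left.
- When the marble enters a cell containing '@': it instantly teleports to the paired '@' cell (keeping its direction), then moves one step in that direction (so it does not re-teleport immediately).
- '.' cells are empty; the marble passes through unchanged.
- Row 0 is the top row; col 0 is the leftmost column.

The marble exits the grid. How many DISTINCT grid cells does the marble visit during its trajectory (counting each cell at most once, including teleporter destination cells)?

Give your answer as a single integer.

Answer: 9

Derivation:
Step 1: enter (8,1), '.' pass, move up to (7,1)
Step 2: enter (7,1), '.' pass, move up to (6,1)
Step 3: enter (6,1), '.' pass, move up to (5,1)
Step 4: enter (5,1), '.' pass, move up to (4,1)
Step 5: enter (4,1), '.' pass, move up to (3,1)
Step 6: enter (3,1), '.' pass, move up to (2,1)
Step 7: enter (2,1), '.' pass, move up to (1,1)
Step 8: enter (1,1), '.' pass, move up to (0,1)
Step 9: enter (0,1), '.' pass, move up to (-1,1)
Step 10: at (-1,1) — EXIT via top edge, pos 1
Distinct cells visited: 9 (path length 9)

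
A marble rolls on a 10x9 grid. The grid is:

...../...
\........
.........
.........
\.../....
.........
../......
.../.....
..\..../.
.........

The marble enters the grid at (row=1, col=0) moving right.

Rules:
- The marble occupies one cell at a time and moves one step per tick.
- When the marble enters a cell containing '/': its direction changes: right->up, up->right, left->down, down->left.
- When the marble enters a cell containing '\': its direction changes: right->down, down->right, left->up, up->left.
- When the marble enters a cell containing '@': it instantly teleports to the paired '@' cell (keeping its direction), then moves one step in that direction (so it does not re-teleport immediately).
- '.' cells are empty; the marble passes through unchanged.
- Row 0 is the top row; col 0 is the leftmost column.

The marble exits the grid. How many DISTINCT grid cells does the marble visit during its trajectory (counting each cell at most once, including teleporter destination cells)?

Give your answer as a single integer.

Step 1: enter (1,0), '\' deflects right->down, move down to (2,0)
Step 2: enter (2,0), '.' pass, move down to (3,0)
Step 3: enter (3,0), '.' pass, move down to (4,0)
Step 4: enter (4,0), '\' deflects down->right, move right to (4,1)
Step 5: enter (4,1), '.' pass, move right to (4,2)
Step 6: enter (4,2), '.' pass, move right to (4,3)
Step 7: enter (4,3), '.' pass, move right to (4,4)
Step 8: enter (4,4), '/' deflects right->up, move up to (3,4)
Step 9: enter (3,4), '.' pass, move up to (2,4)
Step 10: enter (2,4), '.' pass, move up to (1,4)
Step 11: enter (1,4), '.' pass, move up to (0,4)
Step 12: enter (0,4), '.' pass, move up to (-1,4)
Step 13: at (-1,4) — EXIT via top edge, pos 4
Distinct cells visited: 12 (path length 12)

Answer: 12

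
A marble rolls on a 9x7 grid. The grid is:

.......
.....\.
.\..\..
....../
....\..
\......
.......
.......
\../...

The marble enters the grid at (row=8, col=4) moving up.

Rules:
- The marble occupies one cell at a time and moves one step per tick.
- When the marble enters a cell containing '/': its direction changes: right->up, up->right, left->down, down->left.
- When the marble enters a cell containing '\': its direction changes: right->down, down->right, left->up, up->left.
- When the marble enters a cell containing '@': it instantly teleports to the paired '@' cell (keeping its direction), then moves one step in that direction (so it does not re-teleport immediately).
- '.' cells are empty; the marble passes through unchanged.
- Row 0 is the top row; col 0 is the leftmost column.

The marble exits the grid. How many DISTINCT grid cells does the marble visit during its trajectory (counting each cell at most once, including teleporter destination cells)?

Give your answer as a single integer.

Answer: 9

Derivation:
Step 1: enter (8,4), '.' pass, move up to (7,4)
Step 2: enter (7,4), '.' pass, move up to (6,4)
Step 3: enter (6,4), '.' pass, move up to (5,4)
Step 4: enter (5,4), '.' pass, move up to (4,4)
Step 5: enter (4,4), '\' deflects up->left, move left to (4,3)
Step 6: enter (4,3), '.' pass, move left to (4,2)
Step 7: enter (4,2), '.' pass, move left to (4,1)
Step 8: enter (4,1), '.' pass, move left to (4,0)
Step 9: enter (4,0), '.' pass, move left to (4,-1)
Step 10: at (4,-1) — EXIT via left edge, pos 4
Distinct cells visited: 9 (path length 9)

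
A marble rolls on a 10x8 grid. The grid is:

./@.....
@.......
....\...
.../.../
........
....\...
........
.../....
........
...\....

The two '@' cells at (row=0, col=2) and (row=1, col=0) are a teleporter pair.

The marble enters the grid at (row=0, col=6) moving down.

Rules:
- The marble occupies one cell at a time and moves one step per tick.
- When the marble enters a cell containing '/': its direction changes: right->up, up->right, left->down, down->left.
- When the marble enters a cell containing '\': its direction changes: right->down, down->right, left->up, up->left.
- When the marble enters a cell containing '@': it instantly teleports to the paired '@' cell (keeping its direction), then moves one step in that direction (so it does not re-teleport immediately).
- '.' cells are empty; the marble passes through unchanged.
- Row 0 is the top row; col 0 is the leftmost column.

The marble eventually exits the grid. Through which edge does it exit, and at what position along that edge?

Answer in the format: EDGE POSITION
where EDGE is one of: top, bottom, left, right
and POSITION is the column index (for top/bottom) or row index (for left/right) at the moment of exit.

Step 1: enter (0,6), '.' pass, move down to (1,6)
Step 2: enter (1,6), '.' pass, move down to (2,6)
Step 3: enter (2,6), '.' pass, move down to (3,6)
Step 4: enter (3,6), '.' pass, move down to (4,6)
Step 5: enter (4,6), '.' pass, move down to (5,6)
Step 6: enter (5,6), '.' pass, move down to (6,6)
Step 7: enter (6,6), '.' pass, move down to (7,6)
Step 8: enter (7,6), '.' pass, move down to (8,6)
Step 9: enter (8,6), '.' pass, move down to (9,6)
Step 10: enter (9,6), '.' pass, move down to (10,6)
Step 11: at (10,6) — EXIT via bottom edge, pos 6

Answer: bottom 6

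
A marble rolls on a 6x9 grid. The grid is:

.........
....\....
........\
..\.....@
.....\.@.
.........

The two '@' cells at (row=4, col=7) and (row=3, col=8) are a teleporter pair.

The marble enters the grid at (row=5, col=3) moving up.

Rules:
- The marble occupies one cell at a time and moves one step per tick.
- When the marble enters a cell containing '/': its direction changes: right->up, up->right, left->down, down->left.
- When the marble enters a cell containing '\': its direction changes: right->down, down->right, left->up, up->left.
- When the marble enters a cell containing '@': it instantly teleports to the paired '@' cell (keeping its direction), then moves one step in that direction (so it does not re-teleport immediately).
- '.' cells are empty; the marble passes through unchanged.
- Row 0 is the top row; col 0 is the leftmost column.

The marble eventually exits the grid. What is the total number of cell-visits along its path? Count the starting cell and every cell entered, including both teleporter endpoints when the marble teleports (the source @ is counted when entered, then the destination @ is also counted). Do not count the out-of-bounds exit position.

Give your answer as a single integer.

Answer: 6

Derivation:
Step 1: enter (5,3), '.' pass, move up to (4,3)
Step 2: enter (4,3), '.' pass, move up to (3,3)
Step 3: enter (3,3), '.' pass, move up to (2,3)
Step 4: enter (2,3), '.' pass, move up to (1,3)
Step 5: enter (1,3), '.' pass, move up to (0,3)
Step 6: enter (0,3), '.' pass, move up to (-1,3)
Step 7: at (-1,3) — EXIT via top edge, pos 3
Path length (cell visits): 6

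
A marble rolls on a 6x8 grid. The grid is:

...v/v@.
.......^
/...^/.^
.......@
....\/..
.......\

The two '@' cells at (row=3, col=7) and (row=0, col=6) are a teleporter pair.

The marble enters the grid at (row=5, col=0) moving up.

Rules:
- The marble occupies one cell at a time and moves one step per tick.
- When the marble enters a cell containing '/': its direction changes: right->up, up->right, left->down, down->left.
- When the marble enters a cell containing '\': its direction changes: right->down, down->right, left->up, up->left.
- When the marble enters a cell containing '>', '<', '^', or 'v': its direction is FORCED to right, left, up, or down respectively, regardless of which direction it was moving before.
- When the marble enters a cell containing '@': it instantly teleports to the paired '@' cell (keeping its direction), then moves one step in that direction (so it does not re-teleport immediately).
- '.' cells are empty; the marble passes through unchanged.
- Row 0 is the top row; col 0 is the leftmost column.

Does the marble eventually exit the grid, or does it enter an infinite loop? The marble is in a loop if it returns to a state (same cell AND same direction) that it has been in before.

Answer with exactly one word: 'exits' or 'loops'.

Step 1: enter (5,0), '.' pass, move up to (4,0)
Step 2: enter (4,0), '.' pass, move up to (3,0)
Step 3: enter (3,0), '.' pass, move up to (2,0)
Step 4: enter (2,0), '/' deflects up->right, move right to (2,1)
Step 5: enter (2,1), '.' pass, move right to (2,2)
Step 6: enter (2,2), '.' pass, move right to (2,3)
Step 7: enter (2,3), '.' pass, move right to (2,4)
Step 8: enter (2,4), '^' forces right->up, move up to (1,4)
Step 9: enter (1,4), '.' pass, move up to (0,4)
Step 10: enter (0,4), '/' deflects up->right, move right to (0,5)
Step 11: enter (0,5), 'v' forces right->down, move down to (1,5)
Step 12: enter (1,5), '.' pass, move down to (2,5)
Step 13: enter (2,5), '/' deflects down->left, move left to (2,4)
Step 14: enter (2,4), '^' forces left->up, move up to (1,4)
Step 15: at (1,4) dir=up — LOOP DETECTED (seen before)

Answer: loops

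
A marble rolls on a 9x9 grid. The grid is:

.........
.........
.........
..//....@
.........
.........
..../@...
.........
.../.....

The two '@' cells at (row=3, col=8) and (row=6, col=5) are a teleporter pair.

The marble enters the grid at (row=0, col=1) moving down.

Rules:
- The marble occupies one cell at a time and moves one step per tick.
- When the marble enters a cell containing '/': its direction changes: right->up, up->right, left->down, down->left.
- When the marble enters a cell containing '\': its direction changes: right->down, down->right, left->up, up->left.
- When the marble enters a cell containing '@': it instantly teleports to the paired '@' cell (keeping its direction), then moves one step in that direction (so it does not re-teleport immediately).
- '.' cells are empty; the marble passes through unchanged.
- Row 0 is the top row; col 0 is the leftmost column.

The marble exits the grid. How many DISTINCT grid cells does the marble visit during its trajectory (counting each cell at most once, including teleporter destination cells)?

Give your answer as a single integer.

Answer: 9

Derivation:
Step 1: enter (0,1), '.' pass, move down to (1,1)
Step 2: enter (1,1), '.' pass, move down to (2,1)
Step 3: enter (2,1), '.' pass, move down to (3,1)
Step 4: enter (3,1), '.' pass, move down to (4,1)
Step 5: enter (4,1), '.' pass, move down to (5,1)
Step 6: enter (5,1), '.' pass, move down to (6,1)
Step 7: enter (6,1), '.' pass, move down to (7,1)
Step 8: enter (7,1), '.' pass, move down to (8,1)
Step 9: enter (8,1), '.' pass, move down to (9,1)
Step 10: at (9,1) — EXIT via bottom edge, pos 1
Distinct cells visited: 9 (path length 9)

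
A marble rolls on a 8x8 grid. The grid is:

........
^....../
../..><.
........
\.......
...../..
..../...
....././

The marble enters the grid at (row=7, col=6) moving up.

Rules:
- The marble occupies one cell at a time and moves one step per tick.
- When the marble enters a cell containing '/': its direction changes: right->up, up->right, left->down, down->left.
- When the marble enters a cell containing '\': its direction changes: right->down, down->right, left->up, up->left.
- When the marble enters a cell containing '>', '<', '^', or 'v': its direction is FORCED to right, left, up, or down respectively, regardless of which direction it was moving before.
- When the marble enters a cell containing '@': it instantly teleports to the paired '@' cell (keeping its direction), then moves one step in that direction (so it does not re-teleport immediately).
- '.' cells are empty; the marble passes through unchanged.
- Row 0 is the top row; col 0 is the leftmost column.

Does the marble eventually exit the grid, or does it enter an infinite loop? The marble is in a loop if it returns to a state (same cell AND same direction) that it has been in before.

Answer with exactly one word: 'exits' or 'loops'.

Step 1: enter (7,6), '.' pass, move up to (6,6)
Step 2: enter (6,6), '.' pass, move up to (5,6)
Step 3: enter (5,6), '.' pass, move up to (4,6)
Step 4: enter (4,6), '.' pass, move up to (3,6)
Step 5: enter (3,6), '.' pass, move up to (2,6)
Step 6: enter (2,6), '<' forces up->left, move left to (2,5)
Step 7: enter (2,5), '>' forces left->right, move right to (2,6)
Step 8: enter (2,6), '<' forces right->left, move left to (2,5)
Step 9: at (2,5) dir=left — LOOP DETECTED (seen before)

Answer: loops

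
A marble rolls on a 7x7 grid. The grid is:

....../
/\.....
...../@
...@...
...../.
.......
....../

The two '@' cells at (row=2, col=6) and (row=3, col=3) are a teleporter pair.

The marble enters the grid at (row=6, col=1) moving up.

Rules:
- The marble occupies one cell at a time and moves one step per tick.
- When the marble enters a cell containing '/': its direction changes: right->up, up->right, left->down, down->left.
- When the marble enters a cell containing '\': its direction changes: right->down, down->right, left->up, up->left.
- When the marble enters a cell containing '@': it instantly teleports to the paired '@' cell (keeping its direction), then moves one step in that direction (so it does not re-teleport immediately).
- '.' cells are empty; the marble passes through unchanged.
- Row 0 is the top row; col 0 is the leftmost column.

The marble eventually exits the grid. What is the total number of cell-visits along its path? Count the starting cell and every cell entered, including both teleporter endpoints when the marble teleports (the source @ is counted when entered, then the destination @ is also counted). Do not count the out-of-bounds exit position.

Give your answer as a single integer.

Step 1: enter (6,1), '.' pass, move up to (5,1)
Step 2: enter (5,1), '.' pass, move up to (4,1)
Step 3: enter (4,1), '.' pass, move up to (3,1)
Step 4: enter (3,1), '.' pass, move up to (2,1)
Step 5: enter (2,1), '.' pass, move up to (1,1)
Step 6: enter (1,1), '\' deflects up->left, move left to (1,0)
Step 7: enter (1,0), '/' deflects left->down, move down to (2,0)
Step 8: enter (2,0), '.' pass, move down to (3,0)
Step 9: enter (3,0), '.' pass, move down to (4,0)
Step 10: enter (4,0), '.' pass, move down to (5,0)
Step 11: enter (5,0), '.' pass, move down to (6,0)
Step 12: enter (6,0), '.' pass, move down to (7,0)
Step 13: at (7,0) — EXIT via bottom edge, pos 0
Path length (cell visits): 12

Answer: 12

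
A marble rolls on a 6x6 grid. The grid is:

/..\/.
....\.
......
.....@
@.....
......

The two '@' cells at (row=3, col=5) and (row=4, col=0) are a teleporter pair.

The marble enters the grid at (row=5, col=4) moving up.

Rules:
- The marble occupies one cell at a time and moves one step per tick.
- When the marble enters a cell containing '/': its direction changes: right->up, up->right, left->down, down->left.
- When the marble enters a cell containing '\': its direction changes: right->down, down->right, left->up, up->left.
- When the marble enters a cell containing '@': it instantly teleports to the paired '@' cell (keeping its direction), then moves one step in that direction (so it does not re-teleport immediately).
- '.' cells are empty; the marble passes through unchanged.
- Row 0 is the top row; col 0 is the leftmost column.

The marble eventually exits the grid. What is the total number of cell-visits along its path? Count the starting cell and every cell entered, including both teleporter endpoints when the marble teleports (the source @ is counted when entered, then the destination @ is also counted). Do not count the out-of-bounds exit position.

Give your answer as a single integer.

Step 1: enter (5,4), '.' pass, move up to (4,4)
Step 2: enter (4,4), '.' pass, move up to (3,4)
Step 3: enter (3,4), '.' pass, move up to (2,4)
Step 4: enter (2,4), '.' pass, move up to (1,4)
Step 5: enter (1,4), '\' deflects up->left, move left to (1,3)
Step 6: enter (1,3), '.' pass, move left to (1,2)
Step 7: enter (1,2), '.' pass, move left to (1,1)
Step 8: enter (1,1), '.' pass, move left to (1,0)
Step 9: enter (1,0), '.' pass, move left to (1,-1)
Step 10: at (1,-1) — EXIT via left edge, pos 1
Path length (cell visits): 9

Answer: 9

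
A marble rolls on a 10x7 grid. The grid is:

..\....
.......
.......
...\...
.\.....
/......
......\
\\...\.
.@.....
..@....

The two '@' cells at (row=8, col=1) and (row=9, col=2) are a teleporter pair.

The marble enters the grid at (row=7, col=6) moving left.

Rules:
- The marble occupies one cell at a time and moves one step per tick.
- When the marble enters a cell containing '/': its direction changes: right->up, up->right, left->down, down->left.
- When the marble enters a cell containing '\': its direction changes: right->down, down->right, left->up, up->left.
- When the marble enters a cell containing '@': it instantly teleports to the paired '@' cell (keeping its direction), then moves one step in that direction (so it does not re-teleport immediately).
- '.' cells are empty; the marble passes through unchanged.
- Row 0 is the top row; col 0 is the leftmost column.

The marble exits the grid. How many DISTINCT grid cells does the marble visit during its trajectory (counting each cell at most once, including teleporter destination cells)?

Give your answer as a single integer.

Answer: 9

Derivation:
Step 1: enter (7,6), '.' pass, move left to (7,5)
Step 2: enter (7,5), '\' deflects left->up, move up to (6,5)
Step 3: enter (6,5), '.' pass, move up to (5,5)
Step 4: enter (5,5), '.' pass, move up to (4,5)
Step 5: enter (4,5), '.' pass, move up to (3,5)
Step 6: enter (3,5), '.' pass, move up to (2,5)
Step 7: enter (2,5), '.' pass, move up to (1,5)
Step 8: enter (1,5), '.' pass, move up to (0,5)
Step 9: enter (0,5), '.' pass, move up to (-1,5)
Step 10: at (-1,5) — EXIT via top edge, pos 5
Distinct cells visited: 9 (path length 9)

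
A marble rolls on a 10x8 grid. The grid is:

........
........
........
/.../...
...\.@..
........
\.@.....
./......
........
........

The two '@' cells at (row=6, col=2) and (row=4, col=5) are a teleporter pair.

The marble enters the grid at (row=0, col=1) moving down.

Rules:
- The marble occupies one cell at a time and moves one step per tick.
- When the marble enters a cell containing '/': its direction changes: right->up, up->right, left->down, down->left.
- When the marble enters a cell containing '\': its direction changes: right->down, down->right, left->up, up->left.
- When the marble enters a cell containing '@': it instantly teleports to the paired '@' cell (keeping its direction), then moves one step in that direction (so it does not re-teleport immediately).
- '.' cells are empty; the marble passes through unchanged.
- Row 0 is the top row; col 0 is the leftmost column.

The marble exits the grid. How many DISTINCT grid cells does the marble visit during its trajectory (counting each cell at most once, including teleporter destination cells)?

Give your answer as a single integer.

Answer: 9

Derivation:
Step 1: enter (0,1), '.' pass, move down to (1,1)
Step 2: enter (1,1), '.' pass, move down to (2,1)
Step 3: enter (2,1), '.' pass, move down to (3,1)
Step 4: enter (3,1), '.' pass, move down to (4,1)
Step 5: enter (4,1), '.' pass, move down to (5,1)
Step 6: enter (5,1), '.' pass, move down to (6,1)
Step 7: enter (6,1), '.' pass, move down to (7,1)
Step 8: enter (7,1), '/' deflects down->left, move left to (7,0)
Step 9: enter (7,0), '.' pass, move left to (7,-1)
Step 10: at (7,-1) — EXIT via left edge, pos 7
Distinct cells visited: 9 (path length 9)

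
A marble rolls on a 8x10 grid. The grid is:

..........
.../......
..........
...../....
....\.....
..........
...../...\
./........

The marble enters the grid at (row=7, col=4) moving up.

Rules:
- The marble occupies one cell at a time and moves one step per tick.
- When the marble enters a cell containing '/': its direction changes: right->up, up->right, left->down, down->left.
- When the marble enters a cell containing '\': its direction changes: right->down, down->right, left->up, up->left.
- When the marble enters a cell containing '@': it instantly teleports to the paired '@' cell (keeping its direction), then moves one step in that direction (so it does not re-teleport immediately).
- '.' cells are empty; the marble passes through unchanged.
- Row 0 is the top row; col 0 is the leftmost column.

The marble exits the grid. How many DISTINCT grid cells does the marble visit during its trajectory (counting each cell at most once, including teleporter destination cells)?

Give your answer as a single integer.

Answer: 8

Derivation:
Step 1: enter (7,4), '.' pass, move up to (6,4)
Step 2: enter (6,4), '.' pass, move up to (5,4)
Step 3: enter (5,4), '.' pass, move up to (4,4)
Step 4: enter (4,4), '\' deflects up->left, move left to (4,3)
Step 5: enter (4,3), '.' pass, move left to (4,2)
Step 6: enter (4,2), '.' pass, move left to (4,1)
Step 7: enter (4,1), '.' pass, move left to (4,0)
Step 8: enter (4,0), '.' pass, move left to (4,-1)
Step 9: at (4,-1) — EXIT via left edge, pos 4
Distinct cells visited: 8 (path length 8)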